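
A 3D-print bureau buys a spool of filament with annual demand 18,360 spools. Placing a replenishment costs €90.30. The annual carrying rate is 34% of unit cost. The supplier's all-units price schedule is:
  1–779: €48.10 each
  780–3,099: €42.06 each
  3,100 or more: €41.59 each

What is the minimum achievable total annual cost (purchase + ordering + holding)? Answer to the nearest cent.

Holding cost per unit per year at price C is H = 0.34·C.
Candidates are each tier's EOQ (if it falls in that tier) and each price-break quantity.
EOQ at €48.10 = 450.3 (feasible in tier 1): TC = 18,360×€48.10 + (18,360/450.3)×90.3 + (450.3/2)×0.34×€48.10 = €890,479.89.
EOQ at €42.06 = 481.5 < 780, so use break Q=780: TC = 18,360×€42.06 + (18,360/780.0)×90.3 + (780.0/2)×0.34×€42.06 = €779,924.28.
EOQ at €41.59 = 484.2 < 3100, so use break Q=3100: TC = 18,360×€41.59 + (18,360/3100.0)×90.3 + (3100.0/2)×0.34×€41.59 = €786,045.14.
Lowest total cost among the candidates is at Q = 780.0.

TC* ≈ €779,924.28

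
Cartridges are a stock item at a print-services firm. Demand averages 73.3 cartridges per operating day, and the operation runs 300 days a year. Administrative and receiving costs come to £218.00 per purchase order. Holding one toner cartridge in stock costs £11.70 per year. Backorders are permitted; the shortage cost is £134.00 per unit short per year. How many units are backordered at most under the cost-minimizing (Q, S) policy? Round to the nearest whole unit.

S* ≈ 76 cartridges

Annual demand D = 73.3 × 300 = 21,990.
With planned backorders, Q* = √(2DS/H) · √((H+B)/B).
√(2DS/H) = √(2 × 21,990 × 218 / 11.7) = 905.238.
√((H+B)/B) = √((11.7+134)/134) = 1.0427.
Q* ≈ 943.931.
S* = Q* · H/(H+B) = 943.931 × 11.7/145.7 ≈ 75.800.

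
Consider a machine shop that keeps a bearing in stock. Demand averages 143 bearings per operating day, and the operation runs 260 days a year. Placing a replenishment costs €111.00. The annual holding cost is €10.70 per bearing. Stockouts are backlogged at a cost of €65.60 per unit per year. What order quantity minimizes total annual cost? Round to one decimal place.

Q* ≈ 947.2 bearings

Annual demand D = 143 × 260 = 37,180.
With planned backorders, Q* = √(2DS/H) · √((H+B)/B).
√(2DS/H) = √(2 × 37,180 × 111 / 10.7) = 878.293.
√((H+B)/B) = √((10.7+65.6)/65.6) = 1.0785.
Q* ≈ 947.217.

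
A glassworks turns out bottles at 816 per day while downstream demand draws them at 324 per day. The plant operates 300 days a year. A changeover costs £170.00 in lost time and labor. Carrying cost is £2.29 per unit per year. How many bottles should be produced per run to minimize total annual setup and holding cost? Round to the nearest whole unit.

Q* ≈ 4,892 bottles

Annual demand D = 324 × 300 = 97,200.
Production build-up factor (1 − d/p) = 1 − 324/816 = 0.6029.
Q* = √(2DS / (H(1 − d/p))) = √(2 × 97,200 × 170 / (2.29 × 0.6029)).
= √(33,048,000 / 1.3807) ≈ 4892.348.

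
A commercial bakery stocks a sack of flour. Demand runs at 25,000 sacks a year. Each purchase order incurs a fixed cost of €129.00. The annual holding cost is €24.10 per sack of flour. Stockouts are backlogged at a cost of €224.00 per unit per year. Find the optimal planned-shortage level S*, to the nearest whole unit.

S* ≈ 53 sacks

With planned backorders, Q* = √(2DS/H) · √((H+B)/B).
√(2DS/H) = √(2 × 25,000 × 129 / 24.1) = 517.334.
√((H+B)/B) = √((24.1+224)/224) = 1.0524.
Q* ≈ 544.453.
S* = Q* · H/(H+B) = 544.453 × 24.1/248.1 ≈ 52.887.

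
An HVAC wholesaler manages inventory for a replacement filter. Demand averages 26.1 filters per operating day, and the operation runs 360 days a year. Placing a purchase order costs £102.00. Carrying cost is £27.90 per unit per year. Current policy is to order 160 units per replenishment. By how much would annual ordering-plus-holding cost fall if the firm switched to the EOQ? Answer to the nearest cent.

Extra cost ≈ £909.07 per year

Annual demand D = 26.1 × 360 = 9,396.
EOQ = √(2DS/H) = √(2 × 9,396 × 102 / 27.9) ≈ 262.11.
Cost at Q* = (D/Q*)S + (Q*/2)H = √(2DSH) ≈ £7,312.88.
Cost at Q = 160: (9,396/160)×102 + (160/2)×27.9 = £5,989.95 + £2,232.00 = £8,221.95.
Excess = £8,221.95 − £7,312.88 = £909.07.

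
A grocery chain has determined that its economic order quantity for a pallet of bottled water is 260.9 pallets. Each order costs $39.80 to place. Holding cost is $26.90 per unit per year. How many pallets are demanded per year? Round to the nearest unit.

D ≈ 23,003 pallets per year

Squaring Q* = √(2DS/H) gives Q*² = 2DS/H.
From Q* = √(2DS/H): D = Q*²H / (2S) = 260.9² × 26.9 / (2 × 39.8) = 23003.153.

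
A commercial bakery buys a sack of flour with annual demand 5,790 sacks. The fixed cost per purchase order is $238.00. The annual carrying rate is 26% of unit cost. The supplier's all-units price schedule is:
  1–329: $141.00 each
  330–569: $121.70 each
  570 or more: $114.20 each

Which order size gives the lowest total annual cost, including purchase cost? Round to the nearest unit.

Q* ≈ 570 sacks

Holding cost per unit per year at price C is H = 0.26·C.
Evaluate total cost at each tier's feasible EOQ or, if the EOQ is below the tier, at the tier's minimum quantity.
EOQ at $141.00 = 274.2 (feasible in tier 1): TC = 5,790×$141.00 + (5,790/274.2)×238 + (274.2/2)×0.26×$141.00 = $826,441.69.
EOQ at $121.70 = 295.1 < 330, so use break Q=330: TC = 5,790×$121.70 + (5,790/330.0)×238 + (330.0/2)×0.26×$121.70 = $714,039.75.
EOQ at $114.20 = 304.7 < 570, so use break Q=570: TC = 5,790×$114.20 + (5,790/570.0)×238 + (570.0/2)×0.26×$114.20 = $672,097.80.
Lowest total cost is $672,097.80 at Q = 570.0.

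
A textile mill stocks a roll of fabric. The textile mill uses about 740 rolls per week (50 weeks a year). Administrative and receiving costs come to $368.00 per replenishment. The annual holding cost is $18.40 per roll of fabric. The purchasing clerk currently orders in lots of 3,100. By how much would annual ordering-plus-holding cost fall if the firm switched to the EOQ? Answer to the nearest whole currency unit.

Annual demand D = 740 × 50 = 37,000.
EOQ = √(2DS/H) = √(2 × 37,000 × 368 / 18.4) ≈ 1216.55.
Cost at Q* = (D/Q*)S + (Q*/2)H = √(2DSH) ≈ $22,384.57.
Cost at Q = 3,100: (37,000/3,100)×368 + (3,100/2)×18.4 = $4,392.26 + $28,520.00 = $32,912.26.
Excess = $32,912.26 − $22,384.57 = $10,527.69.

Extra cost ≈ $10,528 per year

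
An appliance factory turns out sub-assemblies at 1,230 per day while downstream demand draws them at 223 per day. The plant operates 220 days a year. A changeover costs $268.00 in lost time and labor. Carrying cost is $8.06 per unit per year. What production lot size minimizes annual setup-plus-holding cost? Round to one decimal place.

Q* ≈ 1,996.3 sub-assemblies

Annual demand D = 223 × 220 = 49,060.
Production build-up factor (1 − d/p) = 1 − 223/1,230 = 0.8187.
Q* = √(2DS / (H(1 − d/p))) = √(2 × 49,060 × 268 / (8.06 × 0.8187)).
= √(26,296,160 / 6.5987) ≈ 1996.257.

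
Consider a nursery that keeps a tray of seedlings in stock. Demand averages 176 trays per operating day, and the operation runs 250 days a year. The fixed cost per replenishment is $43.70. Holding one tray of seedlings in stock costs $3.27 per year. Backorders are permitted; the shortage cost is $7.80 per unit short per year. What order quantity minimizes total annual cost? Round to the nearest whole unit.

Annual demand D = 176 × 250 = 44,000.
With planned backorders, Q* = √(2DS/H) · √((H+B)/B).
√(2DS/H) = √(2 × 44,000 × 43.7 / 3.27) = 1084.447.
√((H+B)/B) = √((3.27+7.8)/7.8) = 1.1913.
Q* ≈ 1291.917.

Q* ≈ 1,292 trays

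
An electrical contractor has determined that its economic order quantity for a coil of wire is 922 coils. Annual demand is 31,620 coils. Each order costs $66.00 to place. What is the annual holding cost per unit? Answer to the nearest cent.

The basic EOQ model gives Q* = √(2DS/H); rearrange for the unknown.
From Q* = √(2DS/H): H = 2DS / Q*² = 2 × 31,620 × 66 / 922² = 4.9099.

H ≈ $4.91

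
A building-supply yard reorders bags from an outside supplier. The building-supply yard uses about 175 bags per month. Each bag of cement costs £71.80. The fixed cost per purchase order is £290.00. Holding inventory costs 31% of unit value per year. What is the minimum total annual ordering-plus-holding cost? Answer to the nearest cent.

TC* ≈ £5,206.75

Annual demand D = 175 × 12 = 2,100.
Holding cost H = 0.31 × £71.80 = £22.2580 per unit per year.
EOQ = √(2DS/H) = √(2 × 2,100 × 290 / 22.258) ≈ 233.93.
At the optimum the two cost components are equal, so total cost = 2·(Q*/2)H = Q*·H.
Minimum total = √(2DSH) = √(2 × 2,100 × 290 × 22.258) ≈ 5206.750.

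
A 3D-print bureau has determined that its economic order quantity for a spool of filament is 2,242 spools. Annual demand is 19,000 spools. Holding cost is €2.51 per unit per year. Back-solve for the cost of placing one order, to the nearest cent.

The basic EOQ model gives Q* = √(2DS/H); rearrange for the unknown.
From Q* = √(2DS/H): S = Q*²H / (2D) = 2,242² × 2.51 / (2 × 19,000) = 332.0178.

S ≈ €332.02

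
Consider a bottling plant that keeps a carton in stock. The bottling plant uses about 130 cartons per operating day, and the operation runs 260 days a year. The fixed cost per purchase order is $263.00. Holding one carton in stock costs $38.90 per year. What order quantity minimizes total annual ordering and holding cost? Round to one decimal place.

Annual demand D = 130 × 260 = 33,800.
EOQ = √(2DS / H) = √(2 × 33,800 × 263 / 38.9).
= √(17,778,800 / 38.9) = √457,038.5604 ≈ 676.046.

Q* ≈ 676.0 cartons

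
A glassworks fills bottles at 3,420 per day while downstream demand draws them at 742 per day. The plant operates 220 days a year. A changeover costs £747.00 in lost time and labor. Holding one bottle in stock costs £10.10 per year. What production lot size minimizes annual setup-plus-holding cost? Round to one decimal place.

Annual demand D = 742 × 220 = 163,240.
Production build-up factor (1 − d/p) = 1 − 742/3,420 = 0.7830.
Q* = √(2DS / (H(1 − d/p))) = √(2 × 163,240 × 747 / (10.1 × 0.7830)).
= √(243,880,560 / 7.9087) ≈ 5553.102.

Q* ≈ 5,553.1 bottles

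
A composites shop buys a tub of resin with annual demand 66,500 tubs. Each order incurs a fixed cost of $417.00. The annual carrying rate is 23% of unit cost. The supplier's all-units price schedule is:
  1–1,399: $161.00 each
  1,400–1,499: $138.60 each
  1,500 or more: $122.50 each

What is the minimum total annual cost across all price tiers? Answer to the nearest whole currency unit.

Holding cost per unit per year at price C is H = 0.23·C.
Evaluate total cost at each tier's feasible EOQ or, if the EOQ is below the tier, at the tier's minimum quantity.
EOQ at $161.00 = 1223.8 (feasible in tier 1): TC = 66,500×$161.00 + (66,500/1223.8)×417 + (1223.8/2)×0.23×$161.00 = $10,751,818.00.
EOQ at $138.60 = 1319.0 < 1400, so use break Q=1400: TC = 66,500×$138.60 + (66,500/1400.0)×417 + (1400.0/2)×0.23×$138.60 = $9,259,022.10.
EOQ at $122.50 = 1403.0 < 1500, so use break Q=1500: TC = 66,500×$122.50 + (66,500/1500.0)×417 + (1500.0/2)×0.23×$122.50 = $8,185,868.25.
Lowest total cost among the candidates is at Q = 1500.0.

TC* ≈ $8,185,868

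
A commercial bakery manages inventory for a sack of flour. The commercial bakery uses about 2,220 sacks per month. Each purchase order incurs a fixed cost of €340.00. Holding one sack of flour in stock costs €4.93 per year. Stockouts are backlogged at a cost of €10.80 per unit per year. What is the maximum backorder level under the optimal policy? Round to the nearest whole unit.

S* ≈ 725 sacks

Annual demand D = 2,220 × 12 = 26,640.
With planned backorders, Q* = √(2DS/H) · √((H+B)/B).
√(2DS/H) = √(2 × 26,640 × 340 / 4.93) = 1916.894.
√((H+B)/B) = √((4.93+10.8)/10.8) = 1.2068.
Q* ≈ 2313.399.
S* = Q* · H/(H+B) = 2313.399 × 4.93/15.73 ≈ 725.051.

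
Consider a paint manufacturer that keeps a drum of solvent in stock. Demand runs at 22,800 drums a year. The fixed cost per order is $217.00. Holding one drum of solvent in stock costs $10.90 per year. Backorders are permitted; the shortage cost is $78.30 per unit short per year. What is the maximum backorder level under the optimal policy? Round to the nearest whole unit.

S* ≈ 124 drums

With planned backorders, Q* = √(2DS/H) · √((H+B)/B).
√(2DS/H) = √(2 × 22,800 × 217 / 10.9) = 952.794.
√((H+B)/B) = √((10.9+78.3)/78.3) = 1.0673.
Q* ≈ 1016.952.
S* = Q* · H/(H+B) = 1016.952 × 10.9/89.2 ≈ 124.269.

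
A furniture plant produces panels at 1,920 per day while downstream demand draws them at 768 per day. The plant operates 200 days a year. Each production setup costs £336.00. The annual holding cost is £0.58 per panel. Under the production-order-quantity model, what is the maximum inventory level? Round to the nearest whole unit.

I_max ≈ 10,333 panels

Annual demand D = 768 × 200 = 153,600.
Production build-up factor (1 − d/p) = 1 − 768/1,920 = 0.6000.
Q* = √(2DS / (H(1 − d/p))) = √(2 × 153,600 × 336 / (0.58 × 0.6000)).
= √(103,219,200 / 0.348) ≈ 17222.279.
Maximum inventory = Q*(1 − d/p) = 17222.279 × 0.6000 ≈ 10333.367.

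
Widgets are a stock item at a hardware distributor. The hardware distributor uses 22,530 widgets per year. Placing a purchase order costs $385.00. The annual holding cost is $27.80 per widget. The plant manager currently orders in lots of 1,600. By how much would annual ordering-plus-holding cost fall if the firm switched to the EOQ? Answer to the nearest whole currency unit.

Extra cost ≈ $5,700 per year

EOQ = √(2DS/H) = √(2 × 22,530 × 385 / 27.8) ≈ 789.96.
Cost at Q* = (D/Q*)S + (Q*/2)H = √(2DSH) ≈ $21,960.81.
Cost at Q = 1,600: (22,530/1,600)×385 + (1,600/2)×27.8 = $5,421.28 + $22,240.00 = $27,661.28.
Excess = $27,661.28 − $21,960.81 = $5,700.47.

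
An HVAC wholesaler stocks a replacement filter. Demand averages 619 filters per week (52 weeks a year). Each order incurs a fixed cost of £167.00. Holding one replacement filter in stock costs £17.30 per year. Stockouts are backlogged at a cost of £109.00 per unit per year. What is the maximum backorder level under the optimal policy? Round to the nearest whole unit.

S* ≈ 116 filters

Annual demand D = 619 × 52 = 32,188.
With planned backorders, Q* = √(2DS/H) · √((H+B)/B).
√(2DS/H) = √(2 × 32,188 × 167 / 17.3) = 788.310.
√((H+B)/B) = √((17.3+109)/109) = 1.0764.
Q* ≈ 848.566.
S* = Q* · H/(H+B) = 848.566 × 17.3/126.3 ≈ 116.233.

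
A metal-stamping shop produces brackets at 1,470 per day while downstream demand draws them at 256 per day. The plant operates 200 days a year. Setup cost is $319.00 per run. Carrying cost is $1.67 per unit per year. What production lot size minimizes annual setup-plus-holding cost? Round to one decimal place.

Q* ≈ 4,866.7 brackets

Annual demand D = 256 × 200 = 51,200.
Production build-up factor (1 − d/p) = 1 − 256/1,470 = 0.8259.
Q* = √(2DS / (H(1 − d/p))) = √(2 × 51,200 × 319 / (1.67 × 0.8259)).
= √(32,665,600 / 1.3792) ≈ 4866.721.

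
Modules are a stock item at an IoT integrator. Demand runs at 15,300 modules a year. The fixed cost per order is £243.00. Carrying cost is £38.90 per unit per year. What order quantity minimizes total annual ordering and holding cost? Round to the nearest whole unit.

EOQ = √(2DS / H) = √(2 × 15,300 × 243 / 38.9).
= √(7,435,800 / 38.9) = √191,151.671 ≈ 437.209.

Q* ≈ 437 modules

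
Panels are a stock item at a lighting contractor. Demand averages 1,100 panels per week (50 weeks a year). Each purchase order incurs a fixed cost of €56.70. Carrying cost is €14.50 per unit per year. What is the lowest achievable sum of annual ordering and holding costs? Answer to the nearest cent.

TC* ≈ €9,509.81

Annual demand D = 1,100 × 50 = 55,000.
Q* = √(2DS/H) = √(2 × 55,000 × 56.7 / 14.5) ≈ 655.85.
At the optimum the two cost components are equal, so total cost = 2·(Q*/2)H = Q*·H.
Minimum total = √(2DSH) = √(2 × 55,000 × 56.7 × 14.5) ≈ 9509.811.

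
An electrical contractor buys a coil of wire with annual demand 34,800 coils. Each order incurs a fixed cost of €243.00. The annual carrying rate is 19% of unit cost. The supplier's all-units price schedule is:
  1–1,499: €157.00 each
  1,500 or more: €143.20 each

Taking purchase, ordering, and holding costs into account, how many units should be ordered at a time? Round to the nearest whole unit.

Q* ≈ 1,500 coils

Holding cost per unit per year at price C is H = 0.19·C.
Evaluate total cost at each tier's feasible EOQ or, if the EOQ is below the tier, at the tier's minimum quantity.
EOQ at €157.00 = 753.0 (feasible in tier 1): TC = 34,800×€157.00 + (34,800/753.0)×243 + (753.0/2)×0.19×€157.00 = €5,486,061.27.
EOQ at €143.20 = 788.4 < 1500, so use break Q=1500: TC = 34,800×€143.20 + (34,800/1500.0)×243 + (1500.0/2)×0.19×€143.20 = €5,009,403.60.
Lowest total cost is €5,009,403.60 at Q = 1500.0.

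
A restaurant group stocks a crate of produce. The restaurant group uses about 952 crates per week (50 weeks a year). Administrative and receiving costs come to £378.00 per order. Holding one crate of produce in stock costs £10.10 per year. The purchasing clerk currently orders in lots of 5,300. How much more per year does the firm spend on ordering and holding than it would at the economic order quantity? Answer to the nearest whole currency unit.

Annual demand D = 952 × 50 = 47,600.
EOQ = √(2DS/H) = √(2 × 47,600 × 378 / 10.1) ≈ 1887.57.
Cost at Q* = (D/Q*)S + (Q*/2)H = √(2DSH) ≈ £19,064.48.
Cost at Q = 5,300: (47,600/5,300)×378 + (5,300/2)×10.1 = £3,394.87 + £26,765.00 = £30,159.87.
Excess = £30,159.87 − £19,064.48 = £11,095.38.

Extra cost ≈ £11,095 per year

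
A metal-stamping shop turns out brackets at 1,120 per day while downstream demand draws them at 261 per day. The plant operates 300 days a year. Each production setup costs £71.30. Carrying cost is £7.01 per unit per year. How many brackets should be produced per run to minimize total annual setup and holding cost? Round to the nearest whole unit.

Q* ≈ 1,441 brackets

Annual demand D = 261 × 300 = 78,300.
Production build-up factor (1 − d/p) = 1 − 261/1,120 = 0.7670.
Q* = √(2DS / (H(1 − d/p))) = √(2 × 78,300 × 71.3 / (7.01 × 0.7670)).
= √(11,165,580 / 5.3764) ≈ 1441.100.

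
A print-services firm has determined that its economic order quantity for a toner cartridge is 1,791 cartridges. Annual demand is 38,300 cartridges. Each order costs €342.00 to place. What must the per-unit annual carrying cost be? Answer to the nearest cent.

The basic EOQ model gives Q* = √(2DS/H); rearrange for the unknown.
From Q* = √(2DS/H): H = 2DS / Q*² = 2 × 38,300 × 342 / 1,791² = 8.1670.

H ≈ €8.17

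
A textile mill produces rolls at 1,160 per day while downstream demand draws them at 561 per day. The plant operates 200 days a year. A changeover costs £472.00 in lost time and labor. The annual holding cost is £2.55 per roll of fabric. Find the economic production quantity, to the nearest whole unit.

Q* ≈ 8,969 rolls

Annual demand D = 561 × 200 = 112,200.
Production build-up factor (1 − d/p) = 1 − 561/1,160 = 0.5164.
Q* = √(2DS / (H(1 − d/p))) = √(2 × 112,200 × 472 / (2.55 × 0.5164)).
= √(105,916,800 / 1.3168) ≈ 8968.667.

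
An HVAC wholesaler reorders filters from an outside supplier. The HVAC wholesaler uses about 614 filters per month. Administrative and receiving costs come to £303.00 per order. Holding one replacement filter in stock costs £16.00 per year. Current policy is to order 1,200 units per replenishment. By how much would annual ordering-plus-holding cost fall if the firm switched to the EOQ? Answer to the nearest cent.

Extra cost ≈ £3,008.19 per year

Annual demand D = 614 × 12 = 7,368.
EOQ = √(2DS/H) = √(2 × 7,368 × 303 / 16) ≈ 528.26.
Cost at Q* = (D/Q*)S + (Q*/2)H = √(2DSH) ≈ £8,452.23.
Cost at Q = 1,200: (7,368/1,200)×303 + (1,200/2)×16 = £1,860.42 + £9,600.00 = £11,460.42.
Excess = £11,460.42 − £8,452.23 = £3,008.19.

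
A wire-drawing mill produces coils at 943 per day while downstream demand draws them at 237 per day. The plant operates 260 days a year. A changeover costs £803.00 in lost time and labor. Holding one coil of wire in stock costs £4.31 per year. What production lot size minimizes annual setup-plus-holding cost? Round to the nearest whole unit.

Annual demand D = 237 × 260 = 61,620.
Production build-up factor (1 − d/p) = 1 − 237/943 = 0.7487.
Q* = √(2DS / (H(1 − d/p))) = √(2 × 61,620 × 803 / (4.31 × 0.7487)).
= √(98,961,720 / 3.2268) ≈ 5537.943.

Q* ≈ 5,538 coils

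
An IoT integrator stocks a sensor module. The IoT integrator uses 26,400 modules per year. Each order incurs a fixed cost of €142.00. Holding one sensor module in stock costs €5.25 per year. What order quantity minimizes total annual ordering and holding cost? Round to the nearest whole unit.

EOQ = √(2DS / H) = √(2 × 26,400 × 142 / 5.25).
= √(7,497,600 / 5.25) = √1,428,114.2857 ≈ 1195.037.

Q* ≈ 1,195 modules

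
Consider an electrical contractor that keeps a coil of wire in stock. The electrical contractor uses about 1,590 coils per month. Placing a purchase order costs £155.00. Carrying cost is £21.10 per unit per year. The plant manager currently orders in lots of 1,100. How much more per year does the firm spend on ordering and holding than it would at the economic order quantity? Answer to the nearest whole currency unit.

Annual demand D = 1,590 × 12 = 19,080.
EOQ = √(2DS/H) = √(2 × 19,080 × 155 / 21.1) ≈ 529.45.
Cost at Q* = (D/Q*)S + (Q*/2)H = √(2DSH) ≈ £11,171.49.
Cost at Q = 1,100: (19,080/1,100)×155 + (1,100/2)×21.1 = £2,688.55 + £11,605.00 = £14,293.55.
Excess = £14,293.55 − £11,171.49 = £3,122.05.

Extra cost ≈ £3,122 per year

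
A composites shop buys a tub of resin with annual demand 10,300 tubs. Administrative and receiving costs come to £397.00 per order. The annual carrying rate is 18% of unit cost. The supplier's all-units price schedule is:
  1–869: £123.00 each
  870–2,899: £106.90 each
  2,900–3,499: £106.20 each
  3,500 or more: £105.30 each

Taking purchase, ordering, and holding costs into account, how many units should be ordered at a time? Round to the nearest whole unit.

Q* ≈ 870 tubs

Holding cost per unit per year at price C is H = 0.18·C.
For each price level, check whether its EOQ is feasible; otherwise the best quantity at that price is the breakpoint.
EOQ at £123.00 = 607.8 (feasible in tier 1): TC = 10,300×£123.00 + (10,300/607.8)×397 + (607.8/2)×0.18×£123.00 = £1,280,356.05.
EOQ at £106.90 = 651.9 < 870, so use break Q=870: TC = 10,300×£106.90 + (10,300/870.0)×397 + (870.0/2)×0.18×£106.90 = £1,114,140.38.
EOQ at £106.20 = 654.1 < 2900, so use break Q=2900: TC = 10,300×£106.20 + (10,300/2900.0)×397 + (2900.0/2)×0.18×£106.20 = £1,122,988.23.
EOQ at £105.30 = 656.9 < 3500, so use break Q=3500: TC = 10,300×£105.30 + (10,300/3500.0)×397 + (3500.0/2)×0.18×£105.30 = £1,118,927.81.
Lowest total cost is £1,114,140.38 at Q = 870.0.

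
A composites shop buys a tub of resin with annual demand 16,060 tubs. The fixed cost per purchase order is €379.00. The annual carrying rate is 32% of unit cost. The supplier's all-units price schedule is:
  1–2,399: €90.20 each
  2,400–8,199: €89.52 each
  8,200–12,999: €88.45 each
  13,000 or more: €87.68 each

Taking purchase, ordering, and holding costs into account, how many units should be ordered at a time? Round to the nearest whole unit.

Holding cost per unit per year at price C is H = 0.32·C.
For each price level, check whether its EOQ is feasible; otherwise the best quantity at that price is the breakpoint.
EOQ at €90.20 = 649.4 (feasible in tier 1): TC = 16,060×€90.20 + (16,060/649.4)×379 + (649.4/2)×0.32×€90.20 = €1,467,357.01.
EOQ at €89.52 = 651.9 < 2400, so use break Q=2400: TC = 16,060×€89.52 + (16,060/2400.0)×379 + (2400.0/2)×0.32×€89.52 = €1,474,603.02.
EOQ at €88.45 = 655.8 < 8200, so use break Q=8200: TC = 16,060×€88.45 + (16,060/8200.0)×379 + (8200.0/2)×0.32×€88.45 = €1,537,295.69.
EOQ at €87.68 = 658.7 < 13000, so use break Q=13000: TC = 16,060×€87.68 + (16,060/13000.0)×379 + (13000.0/2)×0.32×€87.68 = €1,590,983.41.
Lowest total cost is €1,467,357.01 at Q = 649.4.

Q* ≈ 649 tubs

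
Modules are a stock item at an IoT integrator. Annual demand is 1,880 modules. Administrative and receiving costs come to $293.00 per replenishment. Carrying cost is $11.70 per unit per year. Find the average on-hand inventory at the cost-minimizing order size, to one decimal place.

Average inventory ≈ 153.4 modules

The optimal lot size = √(2DS/H) = √(2 × 1,880 × 293 / 11.7) ≈ 306.86.
Average inventory = Q*/2 ≈ 306.86 / 2 = 153.428.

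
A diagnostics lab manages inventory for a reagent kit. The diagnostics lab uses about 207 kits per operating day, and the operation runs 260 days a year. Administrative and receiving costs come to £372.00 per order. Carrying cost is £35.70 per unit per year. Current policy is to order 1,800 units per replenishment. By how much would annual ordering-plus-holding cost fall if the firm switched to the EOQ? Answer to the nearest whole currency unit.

Annual demand D = 207 × 260 = 53,820.
EOQ = √(2DS/H) = √(2 × 53,820 × 372 / 35.7) ≈ 1059.07.
Cost at Q* = (D/Q*)S + (Q*/2)H = √(2DSH) ≈ £37,808.76.
Cost at Q = 1,800: (53,820/1,800)×372 + (1,800/2)×35.7 = £11,122.80 + £32,130.00 = £43,252.80.
Excess = £43,252.80 − £37,808.76 = £5,444.04.

Extra cost ≈ £5,444 per year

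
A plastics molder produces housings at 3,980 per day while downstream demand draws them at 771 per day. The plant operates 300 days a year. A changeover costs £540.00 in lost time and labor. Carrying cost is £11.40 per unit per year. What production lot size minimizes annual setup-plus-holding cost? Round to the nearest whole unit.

Annual demand D = 771 × 300 = 231,300.
Production build-up factor (1 − d/p) = 1 − 771/3,980 = 0.8063.
Q* = √(2DS / (H(1 − d/p))) = √(2 × 231,300 × 540 / (11.4 × 0.8063)).
= √(249,804,000 / 9.1916) ≈ 5213.195.

Q* ≈ 5,213 housings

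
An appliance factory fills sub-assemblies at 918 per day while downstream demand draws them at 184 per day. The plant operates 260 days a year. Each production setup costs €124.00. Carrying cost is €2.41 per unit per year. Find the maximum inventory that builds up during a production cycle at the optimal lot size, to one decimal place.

Annual demand D = 184 × 260 = 47,840.
Production build-up factor (1 − d/p) = 1 − 184/918 = 0.7996.
Q* = √(2DS / (H(1 − d/p))) = √(2 × 47,840 × 124 / (2.41 × 0.7996)).
= √(11,864,320 / 1.9269) ≈ 2481.340.
Maximum inventory = Q*(1 − d/p) = 2481.340 × 0.7996 ≈ 1983.991.

I_max ≈ 1,984.0 sub-assemblies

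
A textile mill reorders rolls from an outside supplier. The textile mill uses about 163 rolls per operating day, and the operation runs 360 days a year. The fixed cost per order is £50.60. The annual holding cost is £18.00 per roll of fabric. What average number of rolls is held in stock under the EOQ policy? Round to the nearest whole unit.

Annual demand D = 163 × 360 = 58,680.
EOQ = √(2DS/H) = √(2 × 58,680 × 50.6 / 18) ≈ 574.38.
Average inventory = Q*/2 ≈ 574.38 / 2 = 287.190.

Average inventory ≈ 287 rolls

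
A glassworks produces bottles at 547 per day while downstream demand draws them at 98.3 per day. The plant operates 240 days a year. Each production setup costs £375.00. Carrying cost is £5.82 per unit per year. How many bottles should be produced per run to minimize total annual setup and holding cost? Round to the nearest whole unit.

Annual demand D = 98.3 × 240 = 23,592.
Production build-up factor (1 − d/p) = 1 − 98.3/547 = 0.8203.
Q* = √(2DS / (H(1 − d/p))) = √(2 × 23,592 × 375 / (5.82 × 0.8203)).
= √(17,694,000 / 4.7741) ≈ 1925.161.

Q* ≈ 1,925 bottles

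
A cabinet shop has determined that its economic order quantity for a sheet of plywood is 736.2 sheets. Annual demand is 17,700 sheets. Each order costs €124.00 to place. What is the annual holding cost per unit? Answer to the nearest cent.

H ≈ €8.10

Invert the EOQ relation Q*² = 2DS/H.
From Q* = √(2DS/H): H = 2DS / Q*² = 2 × 17,700 × 124 / 736.2² = 8.0990.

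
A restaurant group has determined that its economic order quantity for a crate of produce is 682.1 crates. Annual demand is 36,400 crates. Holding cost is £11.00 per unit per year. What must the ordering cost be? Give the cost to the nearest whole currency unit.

Invert the EOQ relation Q*² = 2DS/H.
From Q* = √(2DS/H): S = Q*²H / (2D) = 682.1² × 11 / (2 × 36,400) = 70.3003.

S ≈ £70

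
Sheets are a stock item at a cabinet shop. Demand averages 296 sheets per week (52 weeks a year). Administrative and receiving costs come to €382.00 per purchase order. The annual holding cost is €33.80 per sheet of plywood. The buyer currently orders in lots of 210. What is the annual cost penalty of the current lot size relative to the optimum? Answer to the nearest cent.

Annual demand D = 296 × 52 = 15,392.
EOQ = √(2DS/H) = √(2 × 15,392 × 382 / 33.8) ≈ 589.84.
Cost at Q* = (D/Q*)S + (Q*/2)H = √(2DSH) ≈ €19,936.67.
Cost at Q = 210: (15,392/210)×382 + (210/2)×33.8 = €27,998.78 + €3,549.00 = €31,547.78.
Excess = €31,547.78 − €19,936.67 = €11,611.11.

Extra cost ≈ €11,611.11 per year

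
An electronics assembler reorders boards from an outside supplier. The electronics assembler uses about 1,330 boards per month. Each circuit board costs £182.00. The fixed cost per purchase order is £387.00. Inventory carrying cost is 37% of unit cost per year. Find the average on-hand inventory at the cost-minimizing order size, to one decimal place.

Average inventory ≈ 214.2 boards

Annual demand D = 1,330 × 12 = 15,960.
Holding cost H = 0.37 × £182.00 = £67.3400 per unit per year.
Q* = √(2DS/H) = √(2 × 15,960 × 387 / 67.34) ≈ 428.30.
Average inventory = Q*/2 ≈ 428.30 / 2 = 214.151.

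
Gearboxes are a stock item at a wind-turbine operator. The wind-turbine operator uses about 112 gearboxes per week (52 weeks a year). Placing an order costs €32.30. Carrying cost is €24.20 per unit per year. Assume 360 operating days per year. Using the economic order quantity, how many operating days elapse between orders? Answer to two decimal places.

Annual demand D = 112 × 52 = 5,824.
EOQ = √(2DS/H) = √(2 × 5,824 × 32.3 / 24.2) ≈ 124.69.
Cycle time = Q*/D × 360 = 124.69 / 5,824 × 360 ≈ 7.707 days.

T ≈ 7.71 days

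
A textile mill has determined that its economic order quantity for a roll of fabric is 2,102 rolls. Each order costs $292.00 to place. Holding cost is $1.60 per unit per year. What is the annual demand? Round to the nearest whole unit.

Squaring Q* = √(2DS/H) gives Q*² = 2DS/H.
From Q* = √(2DS/H): D = Q*²H / (2S) = 2,102² × 1.6 / (2 × 292) = 12105.216.

D ≈ 12,105 rolls per year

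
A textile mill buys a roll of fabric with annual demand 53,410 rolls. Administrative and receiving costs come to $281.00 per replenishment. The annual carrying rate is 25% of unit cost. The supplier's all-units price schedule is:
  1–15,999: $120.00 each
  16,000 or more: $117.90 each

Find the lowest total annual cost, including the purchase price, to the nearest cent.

Holding cost per unit per year at price C is H = 0.25·C.
For each price level, check whether its EOQ is feasible; otherwise the best quantity at that price is the breakpoint.
EOQ at $120.00 = 1000.3 (feasible in tier 1): TC = 53,410×$120.00 + (53,410/1000.3)×281 + (1000.3/2)×0.25×$120.00 = $6,439,208.21.
EOQ at $117.90 = 1009.1 < 16000, so use break Q=16000: TC = 53,410×$117.90 + (53,410/16000.0)×281 + (16000.0/2)×0.25×$117.90 = $6,533,777.01.
Lowest total cost among the candidates is at Q = 1000.3.

TC* ≈ $6,439,208.21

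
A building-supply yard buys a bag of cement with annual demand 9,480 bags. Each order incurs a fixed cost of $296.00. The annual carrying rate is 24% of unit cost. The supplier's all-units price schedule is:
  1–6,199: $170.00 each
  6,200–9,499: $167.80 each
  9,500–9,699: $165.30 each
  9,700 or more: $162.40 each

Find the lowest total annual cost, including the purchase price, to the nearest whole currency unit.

TC* ≈ $1,626,732

Holding cost per unit per year at price C is H = 0.24·C.
For each price level, check whether its EOQ is feasible; otherwise the best quantity at that price is the breakpoint.
EOQ at $170.00 = 370.9 (feasible in tier 1): TC = 9,480×$170.00 + (9,480/370.9)×296 + (370.9/2)×0.24×$170.00 = $1,626,731.96.
EOQ at $167.80 = 373.3 < 6200, so use break Q=6200: TC = 9,480×$167.80 + (9,480/6200.0)×296 + (6200.0/2)×0.24×$167.80 = $1,716,039.79.
EOQ at $165.30 = 376.1 < 9500, so use break Q=9500: TC = 9,480×$165.30 + (9,480/9500.0)×296 + (9500.0/2)×0.24×$165.30 = $1,755,781.38.
EOQ at $162.40 = 379.5 < 9700, so use break Q=9700: TC = 9,480×$162.40 + (9,480/9700.0)×296 + (9700.0/2)×0.24×$162.40 = $1,728,874.89.
Lowest total cost among the candidates is at Q = 370.9.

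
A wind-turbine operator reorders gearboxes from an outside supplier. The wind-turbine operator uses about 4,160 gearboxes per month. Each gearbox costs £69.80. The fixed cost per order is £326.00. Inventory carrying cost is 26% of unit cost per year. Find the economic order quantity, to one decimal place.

Annual demand D = 4,160 × 12 = 49,920.
Holding cost H = 0.26 × £69.80 = £18.1480 per unit per year.
EOQ = √(2DS / H) = √(2 × 49,920 × 326 / 18.148).
= √(32,547,840 / 18.148) = √1,793,467.0487 ≈ 1339.204.

Q* ≈ 1,339.2 gearboxes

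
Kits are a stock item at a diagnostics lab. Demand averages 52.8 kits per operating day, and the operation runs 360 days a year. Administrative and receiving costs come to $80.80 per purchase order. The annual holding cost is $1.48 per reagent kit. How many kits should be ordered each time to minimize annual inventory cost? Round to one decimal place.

Annual demand D = 52.8 × 360 = 19,008.
EOQ = √(2DS / H) = √(2 × 19,008 × 80.8 / 1.48).
= √(3,071,692.8 / 1.48) = √2,075,468.1081 ≈ 1440.649.

Q* ≈ 1,440.6 kits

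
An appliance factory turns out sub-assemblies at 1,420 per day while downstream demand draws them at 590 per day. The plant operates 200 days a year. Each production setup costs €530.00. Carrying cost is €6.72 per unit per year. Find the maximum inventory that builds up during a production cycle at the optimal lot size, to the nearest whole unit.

Annual demand D = 590 × 200 = 118,000.
Production build-up factor (1 − d/p) = 1 − 590/1,420 = 0.5845.
Q* = √(2DS / (H(1 − d/p))) = √(2 × 118,000 × 530 / (6.72 × 0.5845)).
= √(125,080,000 / 3.9279) ≈ 5643.057.
Maximum inventory = Q*(1 − d/p) = 5643.057 × 0.5845 ≈ 3298.406.

I_max ≈ 3,298 sub-assemblies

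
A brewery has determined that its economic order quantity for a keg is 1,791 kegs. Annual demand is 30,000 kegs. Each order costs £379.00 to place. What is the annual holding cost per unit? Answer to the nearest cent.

H ≈ £7.09

The basic EOQ model gives Q* = √(2DS/H); rearrange for the unknown.
From Q* = √(2DS/H): H = 2DS / Q*² = 2 × 30,000 × 379 / 1,791² = 7.0892.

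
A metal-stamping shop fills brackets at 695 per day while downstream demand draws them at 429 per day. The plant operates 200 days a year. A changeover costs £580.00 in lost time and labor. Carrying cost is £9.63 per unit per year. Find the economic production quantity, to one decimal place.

Q* ≈ 5,196.5 brackets

Annual demand D = 429 × 200 = 85,800.
Production build-up factor (1 − d/p) = 1 − 429/695 = 0.3827.
Q* = √(2DS / (H(1 − d/p))) = √(2 × 85,800 × 580 / (9.63 × 0.3827)).
= √(99,528,000 / 3.6857) ≈ 5196.502.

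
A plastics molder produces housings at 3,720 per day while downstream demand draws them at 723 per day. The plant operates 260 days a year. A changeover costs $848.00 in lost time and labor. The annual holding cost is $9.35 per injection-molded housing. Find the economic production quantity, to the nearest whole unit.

Annual demand D = 723 × 260 = 187,980.
Production build-up factor (1 − d/p) = 1 − 723/3,720 = 0.8056.
Q* = √(2DS / (H(1 − d/p))) = √(2 × 187,980 × 848 / (9.35 × 0.8056)).
= √(318,814,080 / 7.5328) ≈ 6505.655.

Q* ≈ 6,506 housings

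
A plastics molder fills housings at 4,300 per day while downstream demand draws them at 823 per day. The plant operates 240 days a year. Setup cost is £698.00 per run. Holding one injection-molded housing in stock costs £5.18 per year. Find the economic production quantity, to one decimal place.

Annual demand D = 823 × 240 = 197,520.
Production build-up factor (1 − d/p) = 1 − 823/4,300 = 0.8086.
Q* = √(2DS / (H(1 − d/p))) = √(2 × 197,520 × 698 / (5.18 × 0.8086)).
= √(275,737,920 / 4.1886) ≈ 8113.631.

Q* ≈ 8,113.6 housings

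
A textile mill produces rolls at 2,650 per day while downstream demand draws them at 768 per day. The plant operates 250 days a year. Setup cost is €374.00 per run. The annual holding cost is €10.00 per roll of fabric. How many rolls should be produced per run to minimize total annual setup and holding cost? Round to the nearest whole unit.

Annual demand D = 768 × 250 = 192,000.
Production build-up factor (1 − d/p) = 1 − 768/2,650 = 0.7102.
Q* = √(2DS / (H(1 − d/p))) = √(2 × 192,000 × 374 / (10 × 0.7102)).
= √(143,616,000 / 7.1019) ≈ 4496.914.

Q* ≈ 4,497 rolls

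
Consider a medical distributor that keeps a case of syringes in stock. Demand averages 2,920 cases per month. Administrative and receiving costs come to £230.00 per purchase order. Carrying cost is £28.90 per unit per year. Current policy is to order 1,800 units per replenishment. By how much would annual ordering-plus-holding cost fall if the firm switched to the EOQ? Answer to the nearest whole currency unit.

Extra cost ≈ £8,904 per year

Annual demand D = 2,920 × 12 = 35,040.
EOQ = √(2DS/H) = √(2 × 35,040 × 230 / 28.9) ≈ 746.81.
Cost at Q* = (D/Q*)S + (Q*/2)H = √(2DSH) ≈ £21,582.90.
Cost at Q = 1,800: (35,040/1,800)×230 + (1,800/2)×28.9 = £4,477.33 + £26,010.00 = £30,487.33.
Excess = £30,487.33 − £21,582.90 = £8,904.43.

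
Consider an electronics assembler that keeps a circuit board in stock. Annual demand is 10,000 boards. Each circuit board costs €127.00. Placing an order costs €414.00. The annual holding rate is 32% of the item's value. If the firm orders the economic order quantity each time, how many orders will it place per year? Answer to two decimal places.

Holding cost H = 0.32 × €127.00 = €40.6400 per unit per year.
The optimal lot size = √(2DS/H) = √(2 × 10,000 × 414 / 40.64) ≈ 451.38.
Orders per year = D / Q* = 10,000 / 451.38 ≈ 22.154.

N ≈ 22.15 orders per year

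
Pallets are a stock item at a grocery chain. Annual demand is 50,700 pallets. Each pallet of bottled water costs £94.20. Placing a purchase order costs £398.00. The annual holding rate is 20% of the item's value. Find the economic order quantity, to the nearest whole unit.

Holding cost H = 0.20 × £94.20 = £18.8400 per unit per year.
EOQ = √(2DS / H) = √(2 × 50,700 × 398 / 18.84).
= √(40,357,200 / 18.84) = √2,142,101.9108 ≈ 1463.592.

Q* ≈ 1,464 pallets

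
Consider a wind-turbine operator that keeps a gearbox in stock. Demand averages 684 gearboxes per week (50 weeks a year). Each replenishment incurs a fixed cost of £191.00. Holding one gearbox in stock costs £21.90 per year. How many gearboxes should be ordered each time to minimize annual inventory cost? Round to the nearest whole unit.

Q* ≈ 772 gearboxes

Annual demand D = 684 × 50 = 34,200.
EOQ = √(2DS / H) = √(2 × 34,200 × 191 / 21.9).
= √(13,064,400 / 21.9) = √596,547.9452 ≈ 772.365.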